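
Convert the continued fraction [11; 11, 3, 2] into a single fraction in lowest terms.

Work from the innermost term outward:
Start with 2.
3 + 1/(2/1) = 3 + 1/2 = 7/2
11 + 1/(7/2) = 11 + 2/7 = 79/7
11 + 1/(79/7) = 11 + 7/79 = 876/79

876/79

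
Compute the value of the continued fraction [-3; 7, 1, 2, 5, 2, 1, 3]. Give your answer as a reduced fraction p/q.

-4147/1445

Start with 3.
1 + 1/(3/1) = 1 + 1/3 = 4/3
2 + 1/(4/3) = 2 + 3/4 = 11/4
5 + 1/(11/4) = 5 + 4/11 = 59/11
2 + 1/(59/11) = 2 + 11/59 = 129/59
1 + 1/(129/59) = 1 + 59/129 = 188/129
7 + 1/(188/129) = 7 + 129/188 = 1445/188
-3 + 1/(1445/188) = -3 + 188/1445 = -4147/1445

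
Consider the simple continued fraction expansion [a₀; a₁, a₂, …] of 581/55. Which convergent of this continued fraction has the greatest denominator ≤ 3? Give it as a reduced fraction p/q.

21/2

a_0 = 10: 10/1  (≤ bound)
a_1 = 1: 11/1  (≤ bound)
a_2 = 1: 21/2  (≤ bound)
a_3 = 3: 74/7  (> 3, stop)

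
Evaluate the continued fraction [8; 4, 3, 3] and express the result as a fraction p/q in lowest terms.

354/43

Compute successive convergents:
a_0 = 8: 8/1
a_1 = 4: 33/4
a_2 = 3: 107/13
a_3 = 3: 354/43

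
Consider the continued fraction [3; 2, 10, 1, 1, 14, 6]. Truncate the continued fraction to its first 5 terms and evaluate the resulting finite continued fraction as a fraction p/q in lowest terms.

153/44

a_0 = 3: 3/1
a_1 = 2: 7/2
a_2 = 10: 73/21
a_3 = 1: 80/23
a_4 = 1: 153/44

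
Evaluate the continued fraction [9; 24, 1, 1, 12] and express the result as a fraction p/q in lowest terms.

5542/613

Start with 12.
1 + 1/(12/1) = 1 + 1/12 = 13/12
1 + 1/(13/12) = 1 + 12/13 = 25/13
24 + 1/(25/13) = 24 + 13/25 = 613/25
9 + 1/(613/25) = 9 + 25/613 = 5542/613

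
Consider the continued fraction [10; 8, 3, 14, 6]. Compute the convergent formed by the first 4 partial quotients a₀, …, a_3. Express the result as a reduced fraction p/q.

a_0 = 10: 10/1
a_1 = 8: 81/8
a_2 = 3: 253/25
a_3 = 14: 3623/358

3623/358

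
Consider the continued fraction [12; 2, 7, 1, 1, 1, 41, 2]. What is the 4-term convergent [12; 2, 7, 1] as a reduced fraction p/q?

212/17

a_0 = 12: 12/1
a_1 = 2: 25/2
a_2 = 7: 187/15
a_3 = 1: 212/17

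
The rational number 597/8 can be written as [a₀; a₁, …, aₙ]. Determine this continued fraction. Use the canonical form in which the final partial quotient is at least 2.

597 = 74·8 + 5, so a_0 = 74
8 = 1·5 + 3, so a_1 = 1
5 = 1·3 + 2, so a_2 = 1
3 = 1·2 + 1, so a_3 = 1
2 = 2·1 + 0, so a_4 = 2

[74; 1, 1, 1, 2]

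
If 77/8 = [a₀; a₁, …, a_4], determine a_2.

Apply division with remainder until the remainder is 0:
77 = 9·8 + 5, so a_0 = 9
8 = 1·5 + 3, so a_1 = 1
5 = 1·3 + 2, so a_2 = 1

1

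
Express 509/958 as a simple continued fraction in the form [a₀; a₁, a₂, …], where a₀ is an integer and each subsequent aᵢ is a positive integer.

[0; 1, 1, 7, 2, 14, 2]

Repeatedly divide and take the remainder:
509 = 0·958 + 509, so a_0 = 0
958 = 1·509 + 449, so a_1 = 1
509 = 1·449 + 60, so a_2 = 1
449 = 7·60 + 29, so a_3 = 7
60 = 2·29 + 2, so a_4 = 2
29 = 14·2 + 1, so a_5 = 14
2 = 2·1 + 0, so a_6 = 2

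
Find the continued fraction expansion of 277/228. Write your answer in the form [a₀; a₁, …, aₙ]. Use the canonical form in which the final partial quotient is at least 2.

Run the Euclidean algorithm, recording each quotient:
⌊277/228⌋ = 1, remainder 49
⌊228/49⌋ = 4, remainder 32
⌊49/32⌋ = 1, remainder 17
⌊32/17⌋ = 1, remainder 15
⌊17/15⌋ = 1, remainder 2
⌊15/2⌋ = 7, remainder 1
⌊2/1⌋ = 2, remainder 0

[1; 4, 1, 1, 1, 7, 2]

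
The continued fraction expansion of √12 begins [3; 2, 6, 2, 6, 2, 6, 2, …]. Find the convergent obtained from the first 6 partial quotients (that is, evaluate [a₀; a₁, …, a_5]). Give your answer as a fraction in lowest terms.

Start with 2.
6 + 1/(2/1) = 6 + 1/2 = 13/2
2 + 1/(13/2) = 2 + 2/13 = 28/13
6 + 1/(28/13) = 6 + 13/28 = 181/28
2 + 1/(181/28) = 2 + 28/181 = 390/181
3 + 1/(390/181) = 3 + 181/390 = 1351/390

1351/390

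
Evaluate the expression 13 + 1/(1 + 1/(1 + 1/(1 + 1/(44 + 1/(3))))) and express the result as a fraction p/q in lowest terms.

5534/405

Start with 3.
44 + 1/(3/1) = 44 + 1/3 = 133/3
1 + 1/(133/3) = 1 + 3/133 = 136/133
1 + 1/(136/133) = 1 + 133/136 = 269/136
1 + 1/(269/136) = 1 + 136/269 = 405/269
13 + 1/(405/269) = 13 + 269/405 = 5534/405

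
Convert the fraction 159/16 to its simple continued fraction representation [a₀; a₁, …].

[9; 1, 15]

159 = 9·16 + 15, so a_0 = 9
16 = 1·15 + 1, so a_1 = 1
15 = 15·1 + 0, so a_2 = 15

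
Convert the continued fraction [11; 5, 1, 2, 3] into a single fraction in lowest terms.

637/57

Start with 3.
2 + 1/(3/1) = 2 + 1/3 = 7/3
1 + 1/(7/3) = 1 + 3/7 = 10/7
5 + 1/(10/7) = 5 + 7/10 = 57/10
11 + 1/(57/10) = 11 + 10/57 = 637/57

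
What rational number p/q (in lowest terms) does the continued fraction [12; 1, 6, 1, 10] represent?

Start with 10.
1 + 1/(10/1) = 1 + 1/10 = 11/10
6 + 1/(11/10) = 6 + 10/11 = 76/11
1 + 1/(76/11) = 1 + 11/76 = 87/76
12 + 1/(87/76) = 12 + 76/87 = 1120/87

1120/87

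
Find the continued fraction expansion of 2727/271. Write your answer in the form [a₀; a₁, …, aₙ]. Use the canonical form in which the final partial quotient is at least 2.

[10; 15, 1, 16]

Apply division with remainder until the remainder is 0:
⌊2727/271⌋ = 10, remainder 17
⌊271/17⌋ = 15, remainder 16
⌊17/16⌋ = 1, remainder 1
⌊16/1⌋ = 16, remainder 0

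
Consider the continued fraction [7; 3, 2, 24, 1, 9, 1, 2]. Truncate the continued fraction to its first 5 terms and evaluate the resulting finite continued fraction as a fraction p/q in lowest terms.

Use the convergent recurrence hₖ = aₖ·hₖ₋₁ + hₖ₋₂ (and likewise for the denominators kₖ):
a_0 = 7: 7/1
a_1 = 3: 22/3
a_2 = 2: 51/7
a_3 = 24: 1246/171
a_4 = 1: 1297/178

1297/178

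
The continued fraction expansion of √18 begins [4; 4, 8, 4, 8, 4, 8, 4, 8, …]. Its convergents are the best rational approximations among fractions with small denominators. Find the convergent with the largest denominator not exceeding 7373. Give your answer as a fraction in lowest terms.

a_0 = 4: 4/1  (≤ bound)
a_1 = 4: 17/4  (≤ bound)
a_2 = 8: 140/33  (≤ bound)
a_3 = 4: 577/136  (≤ bound)
a_4 = 8: 4756/1121  (≤ bound)
a_5 = 4: 19601/4620  (≤ bound)
a_6 = 8: 161564/38081  (> 7373, stop)

19601/4620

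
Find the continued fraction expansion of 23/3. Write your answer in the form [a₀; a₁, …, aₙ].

[7; 1, 2]

23 = 7·3 + 2, so a_0 = 7
3 = 1·2 + 1, so a_1 = 1
2 = 2·1 + 0, so a_2 = 2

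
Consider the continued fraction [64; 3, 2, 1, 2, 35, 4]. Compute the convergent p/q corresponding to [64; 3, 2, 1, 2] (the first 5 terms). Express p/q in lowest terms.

1736/27

a_0 = 64: 64/1
a_1 = 3: 193/3
a_2 = 2: 450/7
a_3 = 1: 643/10
a_4 = 2: 1736/27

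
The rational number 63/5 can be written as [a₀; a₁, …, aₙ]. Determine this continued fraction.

[12; 1, 1, 2]

63 = 12·5 + 3, so a_0 = 12
5 = 1·3 + 2, so a_1 = 1
3 = 1·2 + 1, so a_2 = 1
2 = 2·1 + 0, so a_3 = 2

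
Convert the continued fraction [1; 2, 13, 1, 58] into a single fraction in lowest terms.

2534/1709

a_0 = 1: 1/1
a_1 = 2: 3/2
a_2 = 13: 40/27
a_3 = 1: 43/29
a_4 = 58: 2534/1709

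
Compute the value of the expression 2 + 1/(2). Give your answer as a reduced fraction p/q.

5/2

Collapse the nested fraction from the inside out:
Start with 2.
2 + 1/(2/1) = 2 + 1/2 = 5/2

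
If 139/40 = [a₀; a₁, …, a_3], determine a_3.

Apply division with remainder until the remainder is 0:
139 = 3·40 + 19, so a_0 = 3
40 = 2·19 + 2, so a_1 = 2
19 = 9·2 + 1, so a_2 = 9
2 = 2·1 + 0, so a_3 = 2

2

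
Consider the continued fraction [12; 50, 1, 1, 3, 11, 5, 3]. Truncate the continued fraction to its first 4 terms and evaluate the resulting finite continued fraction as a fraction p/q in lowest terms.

Start with 1.
1 + 1/(1/1) = 1 + 1/1 = 2/1
50 + 1/(2/1) = 50 + 1/2 = 101/2
12 + 1/(101/2) = 12 + 2/101 = 1214/101

1214/101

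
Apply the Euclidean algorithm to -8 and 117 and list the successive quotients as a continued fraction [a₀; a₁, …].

-8 ÷ 117 → quotient -1, remainder 109
117 ÷ 109 → quotient 1, remainder 8
109 ÷ 8 → quotient 13, remainder 5
8 ÷ 5 → quotient 1, remainder 3
5 ÷ 3 → quotient 1, remainder 2
3 ÷ 2 → quotient 1, remainder 1
2 ÷ 1 → quotient 2, remainder 0

[-1; 1, 13, 1, 1, 1, 2]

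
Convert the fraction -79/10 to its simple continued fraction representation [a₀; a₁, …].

[-8; 10]

⌊-79/10⌋ = -8, remainder 1
⌊10/1⌋ = 10, remainder 0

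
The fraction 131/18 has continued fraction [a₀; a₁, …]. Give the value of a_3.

1

131 = 7·18 + 5, so a_0 = 7
18 = 3·5 + 3, so a_1 = 3
5 = 1·3 + 2, so a_2 = 1
3 = 1·2 + 1, so a_3 = 1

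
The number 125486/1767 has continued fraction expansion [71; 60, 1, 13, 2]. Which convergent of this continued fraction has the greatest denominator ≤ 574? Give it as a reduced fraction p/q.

4332/61

List convergents until the denominator exceeds the bound:
a_0 = 71: 71/1  (≤ bound)
a_1 = 60: 4261/60  (≤ bound)
a_2 = 1: 4332/61  (≤ bound)
a_3 = 13: 60577/853  (> 574, stop)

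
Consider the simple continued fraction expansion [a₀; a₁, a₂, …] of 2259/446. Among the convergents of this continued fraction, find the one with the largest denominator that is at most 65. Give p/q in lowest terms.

List convergents until the denominator exceeds the bound:
a_0 = 5: 5/1  (≤ bound)
a_1 = 15: 76/15  (≤ bound)
a_2 = 2: 157/31  (≤ bound)
a_3 = 1: 233/46  (≤ bound)
a_4 = 1: 390/77  (> 65, stop)

233/46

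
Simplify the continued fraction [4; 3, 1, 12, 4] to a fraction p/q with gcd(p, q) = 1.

Start with 4.
12 + 1/(4/1) = 12 + 1/4 = 49/4
1 + 1/(49/4) = 1 + 4/49 = 53/49
3 + 1/(53/49) = 3 + 49/53 = 208/53
4 + 1/(208/53) = 4 + 53/208 = 885/208

885/208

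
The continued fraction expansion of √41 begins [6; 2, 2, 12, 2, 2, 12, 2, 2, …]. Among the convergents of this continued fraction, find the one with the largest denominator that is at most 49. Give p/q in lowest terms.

a_0 = 6: 6/1  (≤ bound)
a_1 = 2: 13/2  (≤ bound)
a_2 = 2: 32/5  (≤ bound)
a_3 = 12: 397/62  (> 49, stop)

32/5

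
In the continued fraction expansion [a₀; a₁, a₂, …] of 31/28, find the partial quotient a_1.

31 ÷ 28 → quotient 1, remainder 3
28 ÷ 3 → quotient 9, remainder 1

9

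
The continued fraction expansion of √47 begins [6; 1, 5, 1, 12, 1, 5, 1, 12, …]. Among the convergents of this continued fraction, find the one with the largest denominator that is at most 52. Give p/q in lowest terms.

List convergents until the denominator exceeds the bound:
a_0 = 6: 6/1  (≤ bound)
a_1 = 1: 7/1  (≤ bound)
a_2 = 5: 41/6  (≤ bound)
a_3 = 1: 48/7  (≤ bound)
a_4 = 12: 617/90  (> 52, stop)

48/7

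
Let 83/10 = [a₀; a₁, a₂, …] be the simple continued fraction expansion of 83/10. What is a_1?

Repeatedly divide and take the remainder:
83 = 8·10 + 3, so a_0 = 8
10 = 3·3 + 1, so a_1 = 3

3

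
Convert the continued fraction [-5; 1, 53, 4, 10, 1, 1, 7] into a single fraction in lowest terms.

Start with 7.
1 + 1/(7/1) = 1 + 1/7 = 8/7
1 + 1/(8/7) = 1 + 7/8 = 15/8
10 + 1/(15/8) = 10 + 8/15 = 158/15
4 + 1/(158/15) = 4 + 15/158 = 647/158
53 + 1/(647/158) = 53 + 158/647 = 34449/647
1 + 1/(34449/647) = 1 + 647/34449 = 35096/34449
-5 + 1/(35096/34449) = -5 + 34449/35096 = -141031/35096

-141031/35096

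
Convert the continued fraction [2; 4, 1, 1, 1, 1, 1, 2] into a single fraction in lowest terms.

Start with 2.
1 + 1/(2/1) = 1 + 1/2 = 3/2
1 + 1/(3/2) = 1 + 2/3 = 5/3
1 + 1/(5/3) = 1 + 3/5 = 8/5
1 + 1/(8/5) = 1 + 5/8 = 13/8
1 + 1/(13/8) = 1 + 8/13 = 21/13
4 + 1/(21/13) = 4 + 13/21 = 97/21
2 + 1/(97/21) = 2 + 21/97 = 215/97

215/97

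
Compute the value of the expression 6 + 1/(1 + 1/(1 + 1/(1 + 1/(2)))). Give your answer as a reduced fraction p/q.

53/8

Compute successive convergents:
a_0 = 6: 6/1
a_1 = 1: 7/1
a_2 = 1: 13/2
a_3 = 1: 20/3
a_4 = 2: 53/8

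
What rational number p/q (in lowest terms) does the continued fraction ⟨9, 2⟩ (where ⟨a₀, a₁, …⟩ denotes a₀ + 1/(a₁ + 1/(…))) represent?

19/2

Start with 2.
9 + 1/(2/1) = 9 + 1/2 = 19/2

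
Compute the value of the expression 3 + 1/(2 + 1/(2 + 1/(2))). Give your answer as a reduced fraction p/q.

41/12

Starting at the tail and folding back:
Start with 2.
2 + 1/(2/1) = 2 + 1/2 = 5/2
2 + 1/(5/2) = 2 + 2/5 = 12/5
3 + 1/(12/5) = 3 + 5/12 = 41/12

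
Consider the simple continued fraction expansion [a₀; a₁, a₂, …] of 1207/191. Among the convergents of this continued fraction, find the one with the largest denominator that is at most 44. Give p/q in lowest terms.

158/25

a_0 = 6: 6/1  (≤ bound)
a_1 = 3: 19/3  (≤ bound)
a_2 = 7: 139/22  (≤ bound)
a_3 = 1: 158/25  (≤ bound)
a_4 = 1: 297/47  (> 44, stop)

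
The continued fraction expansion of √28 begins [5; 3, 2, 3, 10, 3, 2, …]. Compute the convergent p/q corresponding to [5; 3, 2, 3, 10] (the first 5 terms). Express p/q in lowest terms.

Starting at the tail and folding back:
Start with 10.
3 + 1/(10/1) = 3 + 1/10 = 31/10
2 + 1/(31/10) = 2 + 10/31 = 72/31
3 + 1/(72/31) = 3 + 31/72 = 247/72
5 + 1/(247/72) = 5 + 72/247 = 1307/247

1307/247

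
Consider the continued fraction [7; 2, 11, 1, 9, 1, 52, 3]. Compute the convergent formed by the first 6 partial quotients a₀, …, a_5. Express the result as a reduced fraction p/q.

Work from the innermost term outward:
Start with 1.
9 + 1/(1/1) = 9 + 1/1 = 10/1
1 + 1/(10/1) = 1 + 1/10 = 11/10
11 + 1/(11/10) = 11 + 10/11 = 131/11
2 + 1/(131/11) = 2 + 11/131 = 273/131
7 + 1/(273/131) = 7 + 131/273 = 2042/273

2042/273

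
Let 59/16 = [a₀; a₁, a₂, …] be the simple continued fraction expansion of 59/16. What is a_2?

⌊59/16⌋ = 3, remainder 11
⌊16/11⌋ = 1, remainder 5
⌊11/5⌋ = 2, remainder 1

2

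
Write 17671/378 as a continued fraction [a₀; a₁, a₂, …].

Run the Euclidean algorithm, recording each quotient:
⌊17671/378⌋ = 46, remainder 283
⌊378/283⌋ = 1, remainder 95
⌊283/95⌋ = 2, remainder 93
⌊95/93⌋ = 1, remainder 2
⌊93/2⌋ = 46, remainder 1
⌊2/1⌋ = 2, remainder 0

[46; 1, 2, 1, 46, 2]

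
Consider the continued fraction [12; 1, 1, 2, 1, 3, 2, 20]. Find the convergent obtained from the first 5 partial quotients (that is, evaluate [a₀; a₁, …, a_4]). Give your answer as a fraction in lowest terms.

Compute successive convergents:
a_0 = 12: 12/1
a_1 = 1: 13/1
a_2 = 1: 25/2
a_3 = 2: 63/5
a_4 = 1: 88/7

88/7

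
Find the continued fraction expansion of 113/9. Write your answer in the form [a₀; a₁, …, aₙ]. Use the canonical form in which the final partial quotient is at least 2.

Repeatedly divide and take the remainder:
113 = 12·9 + 5, so a_0 = 12
9 = 1·5 + 4, so a_1 = 1
5 = 1·4 + 1, so a_2 = 1
4 = 4·1 + 0, so a_3 = 4

[12; 1, 1, 4]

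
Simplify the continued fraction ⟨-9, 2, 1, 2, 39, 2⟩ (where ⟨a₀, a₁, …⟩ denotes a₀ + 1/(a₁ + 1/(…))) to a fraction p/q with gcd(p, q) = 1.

a_0 = -9: -9/1
a_1 = 2: -17/2
a_2 = 1: -26/3
a_3 = 2: -69/8
a_4 = 39: -2717/315
a_5 = 2: -5503/638

-5503/638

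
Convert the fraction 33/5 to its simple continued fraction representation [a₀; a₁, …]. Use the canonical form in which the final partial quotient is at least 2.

33 ÷ 5 → quotient 6, remainder 3
5 ÷ 3 → quotient 1, remainder 2
3 ÷ 2 → quotient 1, remainder 1
2 ÷ 1 → quotient 2, remainder 0

[6; 1, 1, 2]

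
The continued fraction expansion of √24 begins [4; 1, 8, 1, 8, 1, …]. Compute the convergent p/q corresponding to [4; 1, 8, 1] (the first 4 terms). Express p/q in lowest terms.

Build up convergents one term at a time:
a_0 = 4: 4/1
a_1 = 1: 5/1
a_2 = 8: 44/9
a_3 = 1: 49/10

49/10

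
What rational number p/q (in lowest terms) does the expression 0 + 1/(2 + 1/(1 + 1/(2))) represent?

3/8

Start with 2.
1 + 1/(2/1) = 1 + 1/2 = 3/2
2 + 1/(3/2) = 2 + 2/3 = 8/3
0 + 1/(8/3) = 0 + 3/8 = 3/8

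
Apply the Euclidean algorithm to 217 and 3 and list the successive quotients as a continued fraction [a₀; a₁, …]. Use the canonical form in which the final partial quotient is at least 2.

[72; 3]

⌊217/3⌋ = 72, remainder 1
⌊3/1⌋ = 3, remainder 0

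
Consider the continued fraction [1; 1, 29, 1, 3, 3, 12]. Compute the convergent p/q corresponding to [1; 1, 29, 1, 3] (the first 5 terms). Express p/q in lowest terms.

242/123

Start with 3.
1 + 1/(3/1) = 1 + 1/3 = 4/3
29 + 1/(4/3) = 29 + 3/4 = 119/4
1 + 1/(119/4) = 1 + 4/119 = 123/119
1 + 1/(123/119) = 1 + 119/123 = 242/123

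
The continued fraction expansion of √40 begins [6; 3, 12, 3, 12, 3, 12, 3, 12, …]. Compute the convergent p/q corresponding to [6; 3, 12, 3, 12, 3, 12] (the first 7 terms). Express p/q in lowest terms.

337434/53353

Build up convergents one term at a time:
a_0 = 6: 6/1
a_1 = 3: 19/3
a_2 = 12: 234/37
a_3 = 3: 721/114
a_4 = 12: 8886/1405
a_5 = 3: 27379/4329
a_6 = 12: 337434/53353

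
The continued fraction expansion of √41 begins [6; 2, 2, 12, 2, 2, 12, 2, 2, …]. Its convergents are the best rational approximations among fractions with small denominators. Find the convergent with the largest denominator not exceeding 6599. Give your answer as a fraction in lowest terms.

a_0 = 6: 6/1  (≤ bound)
a_1 = 2: 13/2  (≤ bound)
a_2 = 2: 32/5  (≤ bound)
a_3 = 12: 397/62  (≤ bound)
a_4 = 2: 826/129  (≤ bound)
a_5 = 2: 2049/320  (≤ bound)
a_6 = 12: 25414/3969  (≤ bound)
a_7 = 2: 52877/8258  (> 6599, stop)

25414/3969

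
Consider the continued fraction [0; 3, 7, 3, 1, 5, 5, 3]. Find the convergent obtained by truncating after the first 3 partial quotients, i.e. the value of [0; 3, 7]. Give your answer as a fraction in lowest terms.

7/22

Collapse the nested fraction from the inside out:
Start with 7.
3 + 1/(7/1) = 3 + 1/7 = 22/7
0 + 1/(22/7) = 0 + 7/22 = 7/22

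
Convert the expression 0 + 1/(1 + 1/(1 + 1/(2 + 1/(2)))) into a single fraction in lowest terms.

a_0 = 0: 0/1
a_1 = 1: 1/1
a_2 = 1: 1/2
a_3 = 2: 3/5
a_4 = 2: 7/12

7/12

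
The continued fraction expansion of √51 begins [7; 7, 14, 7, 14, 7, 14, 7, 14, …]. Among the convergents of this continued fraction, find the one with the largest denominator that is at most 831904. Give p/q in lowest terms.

499850/69993

List convergents until the denominator exceeds the bound:
a_0 = 7: 7/1  (≤ bound)
a_1 = 7: 50/7  (≤ bound)
a_2 = 14: 707/99  (≤ bound)
a_3 = 7: 4999/700  (≤ bound)
a_4 = 14: 70693/9899  (≤ bound)
a_5 = 7: 499850/69993  (≤ bound)
a_6 = 14: 7068593/989801  (> 831904, stop)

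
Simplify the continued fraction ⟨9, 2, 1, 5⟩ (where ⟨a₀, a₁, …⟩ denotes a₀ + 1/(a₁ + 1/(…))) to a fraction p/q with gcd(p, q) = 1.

159/17

a_0 = 9: 9/1
a_1 = 2: 19/2
a_2 = 1: 28/3
a_3 = 5: 159/17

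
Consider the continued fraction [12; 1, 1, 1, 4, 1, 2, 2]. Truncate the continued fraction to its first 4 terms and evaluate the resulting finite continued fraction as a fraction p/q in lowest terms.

38/3

Work from the innermost term outward:
Start with 1.
1 + 1/(1/1) = 1 + 1/1 = 2/1
1 + 1/(2/1) = 1 + 1/2 = 3/2
12 + 1/(3/2) = 12 + 2/3 = 38/3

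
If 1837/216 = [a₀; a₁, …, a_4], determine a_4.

⌊1837/216⌋ = 8, remainder 109
⌊216/109⌋ = 1, remainder 107
⌊109/107⌋ = 1, remainder 2
⌊107/2⌋ = 53, remainder 1
⌊2/1⌋ = 2, remainder 0

2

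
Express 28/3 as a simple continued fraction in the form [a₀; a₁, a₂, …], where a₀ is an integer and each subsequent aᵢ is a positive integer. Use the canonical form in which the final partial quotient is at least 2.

⌊28/3⌋ = 9, remainder 1
⌊3/1⌋ = 3, remainder 0

[9; 3]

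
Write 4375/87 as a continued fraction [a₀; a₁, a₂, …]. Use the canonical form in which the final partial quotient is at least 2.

4375 ÷ 87 → quotient 50, remainder 25
87 ÷ 25 → quotient 3, remainder 12
25 ÷ 12 → quotient 2, remainder 1
12 ÷ 1 → quotient 12, remainder 0

[50; 3, 2, 12]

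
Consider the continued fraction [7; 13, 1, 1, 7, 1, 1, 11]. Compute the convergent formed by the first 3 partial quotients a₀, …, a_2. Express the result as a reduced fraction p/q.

Start with 1.
13 + 1/(1/1) = 13 + 1/1 = 14/1
7 + 1/(14/1) = 7 + 1/14 = 99/14

99/14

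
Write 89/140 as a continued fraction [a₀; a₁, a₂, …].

⌊89/140⌋ = 0, remainder 89
⌊140/89⌋ = 1, remainder 51
⌊89/51⌋ = 1, remainder 38
⌊51/38⌋ = 1, remainder 13
⌊38/13⌋ = 2, remainder 12
⌊13/12⌋ = 1, remainder 1
⌊12/1⌋ = 12, remainder 0

[0; 1, 1, 1, 2, 1, 12]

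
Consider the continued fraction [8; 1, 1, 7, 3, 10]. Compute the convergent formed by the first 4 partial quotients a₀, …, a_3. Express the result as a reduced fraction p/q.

128/15

Starting at the tail and folding back:
Start with 7.
1 + 1/(7/1) = 1 + 1/7 = 8/7
1 + 1/(8/7) = 1 + 7/8 = 15/8
8 + 1/(15/8) = 8 + 8/15 = 128/15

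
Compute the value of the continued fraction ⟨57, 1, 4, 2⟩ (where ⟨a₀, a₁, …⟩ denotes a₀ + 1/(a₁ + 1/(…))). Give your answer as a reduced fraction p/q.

636/11

Start with 2.
4 + 1/(2/1) = 4 + 1/2 = 9/2
1 + 1/(9/2) = 1 + 2/9 = 11/9
57 + 1/(11/9) = 57 + 9/11 = 636/11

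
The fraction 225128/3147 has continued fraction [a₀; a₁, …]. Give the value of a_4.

5

Repeatedly divide and take the remainder:
225128 = 71·3147 + 1691, so a_0 = 71
3147 = 1·1691 + 1456, so a_1 = 1
1691 = 1·1456 + 235, so a_2 = 1
1456 = 6·235 + 46, so a_3 = 6
235 = 5·46 + 5, so a_4 = 5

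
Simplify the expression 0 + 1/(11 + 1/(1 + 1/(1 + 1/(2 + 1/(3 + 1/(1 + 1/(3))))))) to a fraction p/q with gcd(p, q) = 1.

Start with 3.
1 + 1/(3/1) = 1 + 1/3 = 4/3
3 + 1/(4/3) = 3 + 3/4 = 15/4
2 + 1/(15/4) = 2 + 4/15 = 34/15
1 + 1/(34/15) = 1 + 15/34 = 49/34
1 + 1/(49/34) = 1 + 34/49 = 83/49
11 + 1/(83/49) = 11 + 49/83 = 962/83
0 + 1/(962/83) = 0 + 83/962 = 83/962

83/962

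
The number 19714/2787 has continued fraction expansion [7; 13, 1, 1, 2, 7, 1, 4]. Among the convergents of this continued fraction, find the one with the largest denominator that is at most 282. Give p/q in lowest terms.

List convergents until the denominator exceeds the bound:
a_0 = 7: 7/1  (≤ bound)
a_1 = 13: 92/13  (≤ bound)
a_2 = 1: 99/14  (≤ bound)
a_3 = 1: 191/27  (≤ bound)
a_4 = 2: 481/68  (≤ bound)
a_5 = 7: 3558/503  (> 282, stop)

481/68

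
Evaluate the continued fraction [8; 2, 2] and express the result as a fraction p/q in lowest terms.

a_0 = 8: 8/1
a_1 = 2: 17/2
a_2 = 2: 42/5

42/5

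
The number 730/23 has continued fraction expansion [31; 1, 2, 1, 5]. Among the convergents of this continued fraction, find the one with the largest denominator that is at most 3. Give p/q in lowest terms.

List convergents until the denominator exceeds the bound:
a_0 = 31: 31/1  (≤ bound)
a_1 = 1: 32/1  (≤ bound)
a_2 = 2: 95/3  (≤ bound)
a_3 = 1: 127/4  (> 3, stop)

95/3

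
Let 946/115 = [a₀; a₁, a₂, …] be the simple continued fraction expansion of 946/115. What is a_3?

2

946 = 8·115 + 26, so a_0 = 8
115 = 4·26 + 11, so a_1 = 4
26 = 2·11 + 4, so a_2 = 2
11 = 2·4 + 3, so a_3 = 2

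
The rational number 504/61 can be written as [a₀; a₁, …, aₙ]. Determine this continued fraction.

⌊504/61⌋ = 8, remainder 16
⌊61/16⌋ = 3, remainder 13
⌊16/13⌋ = 1, remainder 3
⌊13/3⌋ = 4, remainder 1
⌊3/1⌋ = 3, remainder 0

[8; 3, 1, 4, 3]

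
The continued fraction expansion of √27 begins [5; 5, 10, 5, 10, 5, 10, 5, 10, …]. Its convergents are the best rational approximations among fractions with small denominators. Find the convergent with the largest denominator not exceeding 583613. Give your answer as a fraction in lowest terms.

716035/137801

a_0 = 5: 5/1  (≤ bound)
a_1 = 5: 26/5  (≤ bound)
a_2 = 10: 265/51  (≤ bound)
a_3 = 5: 1351/260  (≤ bound)
a_4 = 10: 13775/2651  (≤ bound)
a_5 = 5: 70226/13515  (≤ bound)
a_6 = 10: 716035/137801  (≤ bound)
a_7 = 5: 3650401/702520  (> 583613, stop)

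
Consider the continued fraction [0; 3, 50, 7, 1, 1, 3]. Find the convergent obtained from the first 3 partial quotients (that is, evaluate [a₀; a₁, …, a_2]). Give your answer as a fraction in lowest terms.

Collapse the nested fraction from the inside out:
Start with 50.
3 + 1/(50/1) = 3 + 1/50 = 151/50
0 + 1/(151/50) = 0 + 50/151 = 50/151

50/151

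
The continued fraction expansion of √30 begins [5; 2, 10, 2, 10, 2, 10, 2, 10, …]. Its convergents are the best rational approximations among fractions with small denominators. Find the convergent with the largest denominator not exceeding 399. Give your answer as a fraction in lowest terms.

a_0 = 5: 5/1  (≤ bound)
a_1 = 2: 11/2  (≤ bound)
a_2 = 10: 115/21  (≤ bound)
a_3 = 2: 241/44  (≤ bound)
a_4 = 10: 2525/461  (> 399, stop)

241/44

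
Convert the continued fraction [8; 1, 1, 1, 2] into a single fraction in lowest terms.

69/8

Work from the innermost term outward:
Start with 2.
1 + 1/(2/1) = 1 + 1/2 = 3/2
1 + 1/(3/2) = 1 + 2/3 = 5/3
1 + 1/(5/3) = 1 + 3/5 = 8/5
8 + 1/(8/5) = 8 + 5/8 = 69/8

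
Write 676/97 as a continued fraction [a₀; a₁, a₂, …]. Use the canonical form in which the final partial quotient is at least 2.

[6; 1, 31, 3]

Run the Euclidean algorithm, recording each quotient:
⌊676/97⌋ = 6, remainder 94
⌊97/94⌋ = 1, remainder 3
⌊94/3⌋ = 31, remainder 1
⌊3/1⌋ = 3, remainder 0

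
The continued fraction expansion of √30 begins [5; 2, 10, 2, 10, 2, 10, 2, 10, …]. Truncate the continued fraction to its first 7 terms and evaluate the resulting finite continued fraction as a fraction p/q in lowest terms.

55435/10121

Start with 10.
2 + 1/(10/1) = 2 + 1/10 = 21/10
10 + 1/(21/10) = 10 + 10/21 = 220/21
2 + 1/(220/21) = 2 + 21/220 = 461/220
10 + 1/(461/220) = 10 + 220/461 = 4830/461
2 + 1/(4830/461) = 2 + 461/4830 = 10121/4830
5 + 1/(10121/4830) = 5 + 4830/10121 = 55435/10121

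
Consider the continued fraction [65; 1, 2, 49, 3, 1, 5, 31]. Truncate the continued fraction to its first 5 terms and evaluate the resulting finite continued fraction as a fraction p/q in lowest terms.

Use the convergent recurrence hₖ = aₖ·hₖ₋₁ + hₖ₋₂ (and likewise for the denominators kₖ):
a_0 = 65: 65/1
a_1 = 1: 66/1
a_2 = 2: 197/3
a_3 = 49: 9719/148
a_4 = 3: 29354/447

29354/447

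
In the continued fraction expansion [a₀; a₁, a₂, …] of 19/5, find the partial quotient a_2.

⌊19/5⌋ = 3, remainder 4
⌊5/4⌋ = 1, remainder 1
⌊4/1⌋ = 4, remainder 0

4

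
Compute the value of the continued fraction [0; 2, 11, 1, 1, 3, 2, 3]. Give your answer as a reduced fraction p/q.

636/1327

Starting at the tail and folding back:
Start with 3.
2 + 1/(3/1) = 2 + 1/3 = 7/3
3 + 1/(7/3) = 3 + 3/7 = 24/7
1 + 1/(24/7) = 1 + 7/24 = 31/24
1 + 1/(31/24) = 1 + 24/31 = 55/31
11 + 1/(55/31) = 11 + 31/55 = 636/55
2 + 1/(636/55) = 2 + 55/636 = 1327/636
0 + 1/(1327/636) = 0 + 636/1327 = 636/1327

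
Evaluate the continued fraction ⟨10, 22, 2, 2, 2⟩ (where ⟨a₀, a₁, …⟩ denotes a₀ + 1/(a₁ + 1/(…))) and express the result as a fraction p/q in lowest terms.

2702/269

Start with 2.
2 + 1/(2/1) = 2 + 1/2 = 5/2
2 + 1/(5/2) = 2 + 2/5 = 12/5
22 + 1/(12/5) = 22 + 5/12 = 269/12
10 + 1/(269/12) = 10 + 12/269 = 2702/269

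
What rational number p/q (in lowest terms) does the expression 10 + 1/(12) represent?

Collapse the nested fraction from the inside out:
Start with 12.
10 + 1/(12/1) = 10 + 1/12 = 121/12

121/12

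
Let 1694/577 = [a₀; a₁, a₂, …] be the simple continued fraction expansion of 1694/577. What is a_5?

2

1694 ÷ 577 → quotient 2, remainder 540
577 ÷ 540 → quotient 1, remainder 37
540 ÷ 37 → quotient 14, remainder 22
37 ÷ 22 → quotient 1, remainder 15
22 ÷ 15 → quotient 1, remainder 7
15 ÷ 7 → quotient 2, remainder 1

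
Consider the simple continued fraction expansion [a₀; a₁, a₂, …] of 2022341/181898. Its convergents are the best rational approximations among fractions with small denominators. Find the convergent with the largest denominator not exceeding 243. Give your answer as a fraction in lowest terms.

1790/161

List convergents until the denominator exceeds the bound:
a_0 = 11: 11/1  (≤ bound)
a_1 = 8: 89/8  (≤ bound)
a_2 = 2: 189/17  (≤ bound)
a_3 = 9: 1790/161  (≤ bound)
a_4 = 2: 3769/339  (> 243, stop)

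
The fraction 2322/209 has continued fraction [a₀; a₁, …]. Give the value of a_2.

11

Apply division with remainder until the remainder is 0:
2322 ÷ 209 → quotient 11, remainder 23
209 ÷ 23 → quotient 9, remainder 2
23 ÷ 2 → quotient 11, remainder 1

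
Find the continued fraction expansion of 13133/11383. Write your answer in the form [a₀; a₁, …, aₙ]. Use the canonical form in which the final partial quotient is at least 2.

[1; 6, 1, 1, 54, 5, 3]

Repeatedly divide and take the remainder:
13133 ÷ 11383 → quotient 1, remainder 1750
11383 ÷ 1750 → quotient 6, remainder 883
1750 ÷ 883 → quotient 1, remainder 867
883 ÷ 867 → quotient 1, remainder 16
867 ÷ 16 → quotient 54, remainder 3
16 ÷ 3 → quotient 5, remainder 1
3 ÷ 1 → quotient 3, remainder 0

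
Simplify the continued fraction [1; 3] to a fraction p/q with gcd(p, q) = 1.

Collapse the nested fraction from the inside out:
Start with 3.
1 + 1/(3/1) = 1 + 1/3 = 4/3

4/3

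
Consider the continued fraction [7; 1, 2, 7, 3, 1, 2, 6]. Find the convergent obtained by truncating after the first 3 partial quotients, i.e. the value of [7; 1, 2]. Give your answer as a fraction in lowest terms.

Use the convergent recurrence hₖ = aₖ·hₖ₋₁ + hₖ₋₂ (and likewise for the denominators kₖ):
a_0 = 7: 7/1
a_1 = 1: 8/1
a_2 = 2: 23/3

23/3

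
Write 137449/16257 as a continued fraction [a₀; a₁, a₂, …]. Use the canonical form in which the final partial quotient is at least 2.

Apply division with remainder until the remainder is 0:
137449 ÷ 16257 → quotient 8, remainder 7393
16257 ÷ 7393 → quotient 2, remainder 1471
7393 ÷ 1471 → quotient 5, remainder 38
1471 ÷ 38 → quotient 38, remainder 27
38 ÷ 27 → quotient 1, remainder 11
27 ÷ 11 → quotient 2, remainder 5
11 ÷ 5 → quotient 2, remainder 1
5 ÷ 1 → quotient 5, remainder 0

[8; 2, 5, 38, 1, 2, 2, 5]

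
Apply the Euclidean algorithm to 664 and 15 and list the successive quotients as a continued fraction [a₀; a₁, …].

[44; 3, 1, 3]

664 ÷ 15 → quotient 44, remainder 4
15 ÷ 4 → quotient 3, remainder 3
4 ÷ 3 → quotient 1, remainder 1
3 ÷ 1 → quotient 3, remainder 0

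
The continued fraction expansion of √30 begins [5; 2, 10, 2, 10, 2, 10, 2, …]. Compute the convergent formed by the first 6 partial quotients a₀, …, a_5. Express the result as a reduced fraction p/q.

5291/966

a_0 = 5: 5/1
a_1 = 2: 11/2
a_2 = 10: 115/21
a_3 = 2: 241/44
a_4 = 10: 2525/461
a_5 = 2: 5291/966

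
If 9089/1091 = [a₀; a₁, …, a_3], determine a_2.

45

⌊9089/1091⌋ = 8, remainder 361
⌊1091/361⌋ = 3, remainder 8
⌊361/8⌋ = 45, remainder 1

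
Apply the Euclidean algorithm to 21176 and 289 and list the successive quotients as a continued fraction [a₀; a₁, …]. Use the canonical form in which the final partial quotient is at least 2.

[73; 3, 1, 1, 1, 12, 2]

⌊21176/289⌋ = 73, remainder 79
⌊289/79⌋ = 3, remainder 52
⌊79/52⌋ = 1, remainder 27
⌊52/27⌋ = 1, remainder 25
⌊27/25⌋ = 1, remainder 2
⌊25/2⌋ = 12, remainder 1
⌊2/1⌋ = 2, remainder 0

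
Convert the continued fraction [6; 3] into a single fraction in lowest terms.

a_0 = 6: 6/1
a_1 = 3: 19/3

19/3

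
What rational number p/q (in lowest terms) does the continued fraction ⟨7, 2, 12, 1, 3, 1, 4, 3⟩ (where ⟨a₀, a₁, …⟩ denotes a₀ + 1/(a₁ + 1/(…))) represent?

15314/2047

a_0 = 7: 7/1
a_1 = 2: 15/2
a_2 = 12: 187/25
a_3 = 1: 202/27
a_4 = 3: 793/106
a_5 = 1: 995/133
a_6 = 4: 4773/638
a_7 = 3: 15314/2047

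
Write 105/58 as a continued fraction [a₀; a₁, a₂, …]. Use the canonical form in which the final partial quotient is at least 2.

[1; 1, 4, 3, 1, 2]

105 ÷ 58 → quotient 1, remainder 47
58 ÷ 47 → quotient 1, remainder 11
47 ÷ 11 → quotient 4, remainder 3
11 ÷ 3 → quotient 3, remainder 2
3 ÷ 2 → quotient 1, remainder 1
2 ÷ 1 → quotient 2, remainder 0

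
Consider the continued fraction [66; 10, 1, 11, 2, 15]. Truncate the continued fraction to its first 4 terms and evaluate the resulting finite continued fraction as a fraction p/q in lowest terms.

a_0 = 66: 66/1
a_1 = 10: 661/10
a_2 = 1: 727/11
a_3 = 11: 8658/131

8658/131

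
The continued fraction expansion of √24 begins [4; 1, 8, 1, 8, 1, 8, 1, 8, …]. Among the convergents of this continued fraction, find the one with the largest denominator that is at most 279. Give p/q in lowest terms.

485/99

List convergents until the denominator exceeds the bound:
a_0 = 4: 4/1  (≤ bound)
a_1 = 1: 5/1  (≤ bound)
a_2 = 8: 44/9  (≤ bound)
a_3 = 1: 49/10  (≤ bound)
a_4 = 8: 436/89  (≤ bound)
a_5 = 1: 485/99  (≤ bound)
a_6 = 8: 4316/881  (> 279, stop)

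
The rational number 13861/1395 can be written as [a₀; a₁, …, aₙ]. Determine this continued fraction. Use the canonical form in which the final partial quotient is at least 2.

[9; 1, 14, 1, 2, 14, 2]

Repeatedly divide and take the remainder:
13861 = 9·1395 + 1306, so a_0 = 9
1395 = 1·1306 + 89, so a_1 = 1
1306 = 14·89 + 60, so a_2 = 14
89 = 1·60 + 29, so a_3 = 1
60 = 2·29 + 2, so a_4 = 2
29 = 14·2 + 1, so a_5 = 14
2 = 2·1 + 0, so a_6 = 2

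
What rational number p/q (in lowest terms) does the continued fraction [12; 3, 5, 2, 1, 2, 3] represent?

Starting at the tail and folding back:
Start with 3.
2 + 1/(3/1) = 2 + 1/3 = 7/3
1 + 1/(7/3) = 1 + 3/7 = 10/7
2 + 1/(10/7) = 2 + 7/10 = 27/10
5 + 1/(27/10) = 5 + 10/27 = 145/27
3 + 1/(145/27) = 3 + 27/145 = 462/145
12 + 1/(462/145) = 12 + 145/462 = 5689/462

5689/462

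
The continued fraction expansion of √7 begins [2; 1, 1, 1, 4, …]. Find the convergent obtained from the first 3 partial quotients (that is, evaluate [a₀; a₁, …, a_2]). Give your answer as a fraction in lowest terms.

5/2

Use the convergent recurrence hₖ = aₖ·hₖ₋₁ + hₖ₋₂ (and likewise for the denominators kₖ):
a_0 = 2: 2/1
a_1 = 1: 3/1
a_2 = 1: 5/2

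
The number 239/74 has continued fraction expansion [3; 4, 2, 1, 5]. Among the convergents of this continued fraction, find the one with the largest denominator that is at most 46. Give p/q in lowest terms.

a_0 = 3: 3/1  (≤ bound)
a_1 = 4: 13/4  (≤ bound)
a_2 = 2: 29/9  (≤ bound)
a_3 = 1: 42/13  (≤ bound)
a_4 = 5: 239/74  (> 46, stop)

42/13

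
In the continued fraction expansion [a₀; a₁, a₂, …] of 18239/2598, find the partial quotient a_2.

53

Run the Euclidean algorithm, recording each quotient:
18239 = 7·2598 + 53, so a_0 = 7
2598 = 49·53 + 1, so a_1 = 49
53 = 53·1 + 0, so a_2 = 53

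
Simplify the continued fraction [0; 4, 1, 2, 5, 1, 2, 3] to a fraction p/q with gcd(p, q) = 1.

Use the convergent recurrence hₖ = aₖ·hₖ₋₁ + hₖ₋₂ (and likewise for the denominators kₖ):
a_0 = 0: 0/1
a_1 = 4: 1/4
a_2 = 1: 1/5
a_3 = 2: 3/14
a_4 = 5: 16/75
a_5 = 1: 19/89
a_6 = 2: 54/253
a_7 = 3: 181/848

181/848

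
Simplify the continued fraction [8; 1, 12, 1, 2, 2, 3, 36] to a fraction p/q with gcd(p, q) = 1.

Build up convergents one term at a time:
a_0 = 8: 8/1
a_1 = 1: 9/1
a_2 = 12: 116/13
a_3 = 1: 125/14
a_4 = 2: 366/41
a_5 = 2: 857/96
a_6 = 3: 2937/329
a_7 = 36: 106589/11940

106589/11940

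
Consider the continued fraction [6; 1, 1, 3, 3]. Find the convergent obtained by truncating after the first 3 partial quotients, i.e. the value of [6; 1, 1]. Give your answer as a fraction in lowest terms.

Start with 1.
1 + 1/(1/1) = 1 + 1/1 = 2/1
6 + 1/(2/1) = 6 + 1/2 = 13/2

13/2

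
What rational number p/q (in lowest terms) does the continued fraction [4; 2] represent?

9/2

Collapse the nested fraction from the inside out:
Start with 2.
4 + 1/(2/1) = 4 + 1/2 = 9/2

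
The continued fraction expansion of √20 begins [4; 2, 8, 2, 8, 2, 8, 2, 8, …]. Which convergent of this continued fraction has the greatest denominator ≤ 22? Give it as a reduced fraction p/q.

a_0 = 4: 4/1  (≤ bound)
a_1 = 2: 9/2  (≤ bound)
a_2 = 8: 76/17  (≤ bound)
a_3 = 2: 161/36  (> 22, stop)

76/17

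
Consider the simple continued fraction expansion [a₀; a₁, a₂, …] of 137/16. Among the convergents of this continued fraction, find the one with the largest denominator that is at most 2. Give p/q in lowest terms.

List convergents until the denominator exceeds the bound:
a_0 = 8: 8/1  (≤ bound)
a_1 = 1: 9/1  (≤ bound)
a_2 = 1: 17/2  (≤ bound)
a_3 = 3: 60/7  (> 2, stop)

17/2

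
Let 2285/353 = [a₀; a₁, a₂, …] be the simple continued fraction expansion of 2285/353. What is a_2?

8

⌊2285/353⌋ = 6, remainder 167
⌊353/167⌋ = 2, remainder 19
⌊167/19⌋ = 8, remainder 15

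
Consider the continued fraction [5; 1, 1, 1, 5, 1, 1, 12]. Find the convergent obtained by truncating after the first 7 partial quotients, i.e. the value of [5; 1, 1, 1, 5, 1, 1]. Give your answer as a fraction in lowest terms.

209/37

Starting at the tail and folding back:
Start with 1.
1 + 1/(1/1) = 1 + 1/1 = 2/1
5 + 1/(2/1) = 5 + 1/2 = 11/2
1 + 1/(11/2) = 1 + 2/11 = 13/11
1 + 1/(13/11) = 1 + 11/13 = 24/13
1 + 1/(24/13) = 1 + 13/24 = 37/24
5 + 1/(37/24) = 5 + 24/37 = 209/37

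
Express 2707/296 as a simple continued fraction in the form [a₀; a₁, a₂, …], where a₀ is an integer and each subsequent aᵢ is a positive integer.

Repeatedly divide and take the remainder:
2707 ÷ 296 → quotient 9, remainder 43
296 ÷ 43 → quotient 6, remainder 38
43 ÷ 38 → quotient 1, remainder 5
38 ÷ 5 → quotient 7, remainder 3
5 ÷ 3 → quotient 1, remainder 2
3 ÷ 2 → quotient 1, remainder 1
2 ÷ 1 → quotient 2, remainder 0

[9; 6, 1, 7, 1, 1, 2]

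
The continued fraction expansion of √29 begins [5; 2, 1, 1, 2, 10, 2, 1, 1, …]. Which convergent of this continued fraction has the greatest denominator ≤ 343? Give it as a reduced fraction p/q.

List convergents until the denominator exceeds the bound:
a_0 = 5: 5/1  (≤ bound)
a_1 = 2: 11/2  (≤ bound)
a_2 = 1: 16/3  (≤ bound)
a_3 = 1: 27/5  (≤ bound)
a_4 = 2: 70/13  (≤ bound)
a_5 = 10: 727/135  (≤ bound)
a_6 = 2: 1524/283  (≤ bound)
a_7 = 1: 2251/418  (> 343, stop)

1524/283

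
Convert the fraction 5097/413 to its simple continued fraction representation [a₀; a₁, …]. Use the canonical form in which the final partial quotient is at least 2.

[12; 2, 1, 13, 10]

Apply division with remainder until the remainder is 0:
⌊5097/413⌋ = 12, remainder 141
⌊413/141⌋ = 2, remainder 131
⌊141/131⌋ = 1, remainder 10
⌊131/10⌋ = 13, remainder 1
⌊10/1⌋ = 10, remainder 0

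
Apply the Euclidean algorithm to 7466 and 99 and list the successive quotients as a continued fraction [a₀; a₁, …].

[75; 2, 2, 2, 2, 3]

7466 ÷ 99 → quotient 75, remainder 41
99 ÷ 41 → quotient 2, remainder 17
41 ÷ 17 → quotient 2, remainder 7
17 ÷ 7 → quotient 2, remainder 3
7 ÷ 3 → quotient 2, remainder 1
3 ÷ 1 → quotient 3, remainder 0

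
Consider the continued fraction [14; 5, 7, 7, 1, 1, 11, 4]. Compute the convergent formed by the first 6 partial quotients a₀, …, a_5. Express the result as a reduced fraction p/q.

a_0 = 14: 14/1
a_1 = 5: 71/5
a_2 = 7: 511/36
a_3 = 7: 3648/257
a_4 = 1: 4159/293
a_5 = 1: 7807/550

7807/550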